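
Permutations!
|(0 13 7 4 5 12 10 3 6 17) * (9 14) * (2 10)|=22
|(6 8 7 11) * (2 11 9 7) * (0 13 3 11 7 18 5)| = 11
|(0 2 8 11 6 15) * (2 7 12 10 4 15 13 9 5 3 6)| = 30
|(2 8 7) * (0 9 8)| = 5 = |(0 9 8 7 2)|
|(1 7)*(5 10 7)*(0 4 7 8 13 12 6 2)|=11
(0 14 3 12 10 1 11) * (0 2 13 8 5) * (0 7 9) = (0 14 3 12 10 1 11 2 13 8 5 7 9) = [14, 11, 13, 12, 4, 7, 6, 9, 5, 0, 1, 2, 10, 8, 3]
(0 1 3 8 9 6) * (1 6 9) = [6, 3, 2, 8, 4, 5, 0, 7, 1, 9] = (9)(0 6)(1 3 8)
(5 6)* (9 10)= (5 6)(9 10)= [0, 1, 2, 3, 4, 6, 5, 7, 8, 10, 9]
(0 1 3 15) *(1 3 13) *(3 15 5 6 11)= (0 15)(1 13)(3 5 6 11)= [15, 13, 2, 5, 4, 6, 11, 7, 8, 9, 10, 3, 12, 1, 14, 0]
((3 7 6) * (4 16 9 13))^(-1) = ((3 7 6)(4 16 9 13))^(-1) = (3 6 7)(4 13 9 16)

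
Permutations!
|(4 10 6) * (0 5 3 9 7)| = 15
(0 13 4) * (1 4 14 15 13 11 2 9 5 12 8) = [11, 4, 9, 3, 0, 12, 6, 7, 1, 5, 10, 2, 8, 14, 15, 13] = (0 11 2 9 5 12 8 1 4)(13 14 15)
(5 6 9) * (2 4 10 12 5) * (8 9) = (2 4 10 12 5 6 8 9) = [0, 1, 4, 3, 10, 6, 8, 7, 9, 2, 12, 11, 5]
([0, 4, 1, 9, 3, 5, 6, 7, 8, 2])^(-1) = (1 2 9 3 4)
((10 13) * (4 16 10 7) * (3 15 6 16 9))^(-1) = ((3 15 6 16 10 13 7 4 9))^(-1) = (3 9 4 7 13 10 16 6 15)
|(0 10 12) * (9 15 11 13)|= |(0 10 12)(9 15 11 13)|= 12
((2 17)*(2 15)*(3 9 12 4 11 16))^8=((2 17 15)(3 9 12 4 11 16))^8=(2 15 17)(3 12 11)(4 16 9)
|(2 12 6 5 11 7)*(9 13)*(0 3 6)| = |(0 3 6 5 11 7 2 12)(9 13)| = 8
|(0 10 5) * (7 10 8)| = 5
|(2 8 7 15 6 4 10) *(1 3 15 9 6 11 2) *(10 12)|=12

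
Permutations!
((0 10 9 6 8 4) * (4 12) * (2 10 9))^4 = ((0 9 6 8 12 4)(2 10))^4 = (0 12 6)(4 8 9)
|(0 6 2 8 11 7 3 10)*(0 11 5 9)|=12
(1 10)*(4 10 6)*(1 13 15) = [0, 6, 2, 3, 10, 5, 4, 7, 8, 9, 13, 11, 12, 15, 14, 1] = (1 6 4 10 13 15)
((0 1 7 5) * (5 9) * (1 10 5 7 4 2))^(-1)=((0 10 5)(1 4 2)(7 9))^(-1)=(0 5 10)(1 2 4)(7 9)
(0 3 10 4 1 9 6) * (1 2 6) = (0 3 10 4 2 6)(1 9) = [3, 9, 6, 10, 2, 5, 0, 7, 8, 1, 4]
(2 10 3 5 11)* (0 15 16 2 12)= (0 15 16 2 10 3 5 11 12)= [15, 1, 10, 5, 4, 11, 6, 7, 8, 9, 3, 12, 0, 13, 14, 16, 2]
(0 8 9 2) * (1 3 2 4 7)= (0 8 9 4 7 1 3 2)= [8, 3, 0, 2, 7, 5, 6, 1, 9, 4]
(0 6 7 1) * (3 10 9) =[6, 0, 2, 10, 4, 5, 7, 1, 8, 3, 9] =(0 6 7 1)(3 10 9)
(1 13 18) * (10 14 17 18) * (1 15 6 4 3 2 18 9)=(1 13 10 14 17 9)(2 18 15 6 4 3)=[0, 13, 18, 2, 3, 5, 4, 7, 8, 1, 14, 11, 12, 10, 17, 6, 16, 9, 15]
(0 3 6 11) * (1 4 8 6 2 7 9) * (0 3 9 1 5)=(0 9 5)(1 4 8 6 11 3 2 7)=[9, 4, 7, 2, 8, 0, 11, 1, 6, 5, 10, 3]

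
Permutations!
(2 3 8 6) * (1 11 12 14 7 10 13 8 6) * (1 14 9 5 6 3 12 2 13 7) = (1 11 2 12 9 5 6 13 8 14)(7 10) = [0, 11, 12, 3, 4, 6, 13, 10, 14, 5, 7, 2, 9, 8, 1]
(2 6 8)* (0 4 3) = (0 4 3)(2 6 8) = [4, 1, 6, 0, 3, 5, 8, 7, 2]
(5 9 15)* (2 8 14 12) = (2 8 14 12)(5 9 15) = [0, 1, 8, 3, 4, 9, 6, 7, 14, 15, 10, 11, 2, 13, 12, 5]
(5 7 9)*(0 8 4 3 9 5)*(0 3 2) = (0 8 4 2)(3 9)(5 7) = [8, 1, 0, 9, 2, 7, 6, 5, 4, 3]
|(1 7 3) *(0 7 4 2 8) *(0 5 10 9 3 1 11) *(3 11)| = 10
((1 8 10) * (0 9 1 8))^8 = (10)(0 1 9)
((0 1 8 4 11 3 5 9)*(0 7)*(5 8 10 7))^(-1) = ((0 1 10 7)(3 8 4 11)(5 9))^(-1) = (0 7 10 1)(3 11 4 8)(5 9)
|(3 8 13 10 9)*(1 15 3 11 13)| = |(1 15 3 8)(9 11 13 10)| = 4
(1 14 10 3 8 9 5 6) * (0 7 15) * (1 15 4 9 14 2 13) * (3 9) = [7, 2, 13, 8, 3, 6, 15, 4, 14, 5, 9, 11, 12, 1, 10, 0] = (0 7 4 3 8 14 10 9 5 6 15)(1 2 13)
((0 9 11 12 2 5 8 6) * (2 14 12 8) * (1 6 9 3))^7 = ((0 3 1 6)(2 5)(8 9 11)(12 14))^7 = (0 6 1 3)(2 5)(8 9 11)(12 14)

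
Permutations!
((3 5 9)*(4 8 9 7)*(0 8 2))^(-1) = ((0 8 9 3 5 7 4 2))^(-1) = (0 2 4 7 5 3 9 8)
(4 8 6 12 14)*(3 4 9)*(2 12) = (2 12 14 9 3 4 8 6) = [0, 1, 12, 4, 8, 5, 2, 7, 6, 3, 10, 11, 14, 13, 9]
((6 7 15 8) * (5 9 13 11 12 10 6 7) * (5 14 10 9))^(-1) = (6 10 14)(7 8 15)(9 12 11 13)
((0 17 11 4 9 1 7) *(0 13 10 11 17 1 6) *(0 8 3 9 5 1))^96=((17)(1 7 13 10 11 4 5)(3 9 6 8))^96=(17)(1 4 10 7 5 11 13)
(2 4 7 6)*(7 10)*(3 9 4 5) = [0, 1, 5, 9, 10, 3, 2, 6, 8, 4, 7] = (2 5 3 9 4 10 7 6)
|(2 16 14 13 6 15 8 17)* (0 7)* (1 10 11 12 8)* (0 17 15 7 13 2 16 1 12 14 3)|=105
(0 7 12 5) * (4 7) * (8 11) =(0 4 7 12 5)(8 11) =[4, 1, 2, 3, 7, 0, 6, 12, 11, 9, 10, 8, 5]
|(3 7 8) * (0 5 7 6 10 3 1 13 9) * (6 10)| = |(0 5 7 8 1 13 9)(3 10)| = 14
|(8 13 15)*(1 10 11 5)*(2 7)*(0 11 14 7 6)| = |(0 11 5 1 10 14 7 2 6)(8 13 15)| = 9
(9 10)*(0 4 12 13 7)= (0 4 12 13 7)(9 10)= [4, 1, 2, 3, 12, 5, 6, 0, 8, 10, 9, 11, 13, 7]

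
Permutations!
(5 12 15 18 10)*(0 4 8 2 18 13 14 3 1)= (0 4 8 2 18 10 5 12 15 13 14 3 1)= [4, 0, 18, 1, 8, 12, 6, 7, 2, 9, 5, 11, 15, 14, 3, 13, 16, 17, 10]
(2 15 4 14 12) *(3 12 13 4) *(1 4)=[0, 4, 15, 12, 14, 5, 6, 7, 8, 9, 10, 11, 2, 1, 13, 3]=(1 4 14 13)(2 15 3 12)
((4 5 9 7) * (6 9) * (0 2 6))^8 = ((0 2 6 9 7 4 5))^8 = (0 2 6 9 7 4 5)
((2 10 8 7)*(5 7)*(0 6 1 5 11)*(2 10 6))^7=((0 2 6 1 5 7 10 8 11))^7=(0 8 7 1 2 11 10 5 6)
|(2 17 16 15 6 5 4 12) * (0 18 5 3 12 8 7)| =|(0 18 5 4 8 7)(2 17 16 15 6 3 12)| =42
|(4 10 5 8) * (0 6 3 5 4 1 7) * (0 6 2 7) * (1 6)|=|(0 2 7 1)(3 5 8 6)(4 10)|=4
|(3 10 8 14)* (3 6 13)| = |(3 10 8 14 6 13)| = 6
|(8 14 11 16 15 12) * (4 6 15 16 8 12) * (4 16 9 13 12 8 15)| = 8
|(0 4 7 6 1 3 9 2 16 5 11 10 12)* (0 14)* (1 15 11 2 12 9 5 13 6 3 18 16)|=17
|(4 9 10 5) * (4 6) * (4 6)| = |(4 9 10 5)| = 4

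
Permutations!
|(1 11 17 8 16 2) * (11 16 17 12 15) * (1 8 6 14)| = 21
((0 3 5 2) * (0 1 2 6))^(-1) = (0 6 5 3)(1 2) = ((0 3 5 6)(1 2))^(-1)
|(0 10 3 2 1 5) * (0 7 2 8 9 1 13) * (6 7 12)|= 12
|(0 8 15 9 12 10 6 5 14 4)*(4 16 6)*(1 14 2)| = 42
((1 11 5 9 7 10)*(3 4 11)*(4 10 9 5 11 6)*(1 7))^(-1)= (11)(1 9 7 10 3)(4 6)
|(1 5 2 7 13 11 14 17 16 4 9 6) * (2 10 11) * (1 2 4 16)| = 6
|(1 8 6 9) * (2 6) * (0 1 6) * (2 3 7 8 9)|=|(0 1 9 6 2)(3 7 8)|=15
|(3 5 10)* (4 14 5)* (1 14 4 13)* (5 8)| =|(1 14 8 5 10 3 13)| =7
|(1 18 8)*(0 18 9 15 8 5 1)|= 7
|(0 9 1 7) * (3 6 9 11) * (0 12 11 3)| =8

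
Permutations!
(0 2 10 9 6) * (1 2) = (0 1 2 10 9 6) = [1, 2, 10, 3, 4, 5, 0, 7, 8, 6, 9]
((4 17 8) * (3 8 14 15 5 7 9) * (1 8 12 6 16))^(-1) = (1 16 6 12 3 9 7 5 15 14 17 4 8)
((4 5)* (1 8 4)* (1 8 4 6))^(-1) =((1 4 5 8 6))^(-1) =(1 6 8 5 4)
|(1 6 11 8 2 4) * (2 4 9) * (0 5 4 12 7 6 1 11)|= 8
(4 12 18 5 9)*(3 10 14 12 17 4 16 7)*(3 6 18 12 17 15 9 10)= (4 15 9 16 7 6 18 5 10 14 17)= [0, 1, 2, 3, 15, 10, 18, 6, 8, 16, 14, 11, 12, 13, 17, 9, 7, 4, 5]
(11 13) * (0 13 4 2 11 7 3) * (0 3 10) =(0 13 7 10)(2 11 4) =[13, 1, 11, 3, 2, 5, 6, 10, 8, 9, 0, 4, 12, 7]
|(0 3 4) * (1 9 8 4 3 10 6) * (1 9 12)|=|(0 10 6 9 8 4)(1 12)|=6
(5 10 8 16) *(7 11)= (5 10 8 16)(7 11)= [0, 1, 2, 3, 4, 10, 6, 11, 16, 9, 8, 7, 12, 13, 14, 15, 5]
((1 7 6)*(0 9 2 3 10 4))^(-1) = ((0 9 2 3 10 4)(1 7 6))^(-1) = (0 4 10 3 2 9)(1 6 7)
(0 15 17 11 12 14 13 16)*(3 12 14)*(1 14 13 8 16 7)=(0 15 17 11 13 7 1 14 8 16)(3 12)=[15, 14, 2, 12, 4, 5, 6, 1, 16, 9, 10, 13, 3, 7, 8, 17, 0, 11]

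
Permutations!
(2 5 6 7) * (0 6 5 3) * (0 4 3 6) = [0, 1, 6, 4, 3, 5, 7, 2] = (2 6 7)(3 4)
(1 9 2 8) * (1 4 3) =(1 9 2 8 4 3) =[0, 9, 8, 1, 3, 5, 6, 7, 4, 2]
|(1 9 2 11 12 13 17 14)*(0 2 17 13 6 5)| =|(0 2 11 12 6 5)(1 9 17 14)| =12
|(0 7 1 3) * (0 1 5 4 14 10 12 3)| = |(0 7 5 4 14 10 12 3 1)| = 9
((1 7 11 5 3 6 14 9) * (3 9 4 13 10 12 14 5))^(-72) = ((1 7 11 3 6 5 9)(4 13 10 12 14))^(-72) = (1 5 3 7 9 6 11)(4 12 13 14 10)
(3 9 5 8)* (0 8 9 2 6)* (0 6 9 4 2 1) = (0 8 3 1)(2 9 5 4) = [8, 0, 9, 1, 2, 4, 6, 7, 3, 5]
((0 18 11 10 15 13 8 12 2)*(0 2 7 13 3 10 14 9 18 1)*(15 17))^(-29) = (0 1)(3 15 17 10)(7 12 8 13)(9 14 11 18)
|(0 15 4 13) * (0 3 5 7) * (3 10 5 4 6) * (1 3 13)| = |(0 15 6 13 10 5 7)(1 3 4)| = 21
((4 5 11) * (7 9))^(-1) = (4 11 5)(7 9)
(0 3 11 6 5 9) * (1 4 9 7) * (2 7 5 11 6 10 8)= [3, 4, 7, 6, 9, 5, 11, 1, 2, 0, 8, 10]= (0 3 6 11 10 8 2 7 1 4 9)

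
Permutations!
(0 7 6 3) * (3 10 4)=[7, 1, 2, 0, 3, 5, 10, 6, 8, 9, 4]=(0 7 6 10 4 3)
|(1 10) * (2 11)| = |(1 10)(2 11)| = 2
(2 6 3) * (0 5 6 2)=[5, 1, 2, 0, 4, 6, 3]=(0 5 6 3)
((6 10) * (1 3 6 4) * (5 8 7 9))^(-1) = (1 4 10 6 3)(5 9 7 8)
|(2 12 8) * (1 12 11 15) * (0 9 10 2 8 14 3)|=10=|(0 9 10 2 11 15 1 12 14 3)|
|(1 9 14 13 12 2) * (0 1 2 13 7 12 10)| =|(0 1 9 14 7 12 13 10)| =8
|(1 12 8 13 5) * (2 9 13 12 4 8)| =8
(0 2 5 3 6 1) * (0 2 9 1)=[9, 2, 5, 6, 4, 3, 0, 7, 8, 1]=(0 9 1 2 5 3 6)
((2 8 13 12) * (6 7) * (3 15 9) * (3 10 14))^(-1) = ((2 8 13 12)(3 15 9 10 14)(6 7))^(-1) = (2 12 13 8)(3 14 10 9 15)(6 7)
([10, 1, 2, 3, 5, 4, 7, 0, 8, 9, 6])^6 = (0 6)(7 10)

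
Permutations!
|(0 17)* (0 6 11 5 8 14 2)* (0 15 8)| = |(0 17 6 11 5)(2 15 8 14)| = 20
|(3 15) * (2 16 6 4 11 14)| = 6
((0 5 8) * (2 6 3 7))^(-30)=((0 5 8)(2 6 3 7))^(-30)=(8)(2 3)(6 7)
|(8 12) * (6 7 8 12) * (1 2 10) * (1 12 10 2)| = 6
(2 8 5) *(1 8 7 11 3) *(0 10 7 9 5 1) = (0 10 7 11 3)(1 8)(2 9 5) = [10, 8, 9, 0, 4, 2, 6, 11, 1, 5, 7, 3]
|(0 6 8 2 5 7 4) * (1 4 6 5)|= |(0 5 7 6 8 2 1 4)|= 8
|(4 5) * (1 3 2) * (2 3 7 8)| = |(1 7 8 2)(4 5)| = 4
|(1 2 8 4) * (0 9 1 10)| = 7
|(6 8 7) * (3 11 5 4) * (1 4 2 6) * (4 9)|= 10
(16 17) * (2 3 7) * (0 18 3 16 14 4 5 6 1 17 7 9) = (0 18 3 9)(1 17 14 4 5 6)(2 16 7) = [18, 17, 16, 9, 5, 6, 1, 2, 8, 0, 10, 11, 12, 13, 4, 15, 7, 14, 3]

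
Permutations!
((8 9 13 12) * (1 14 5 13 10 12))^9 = ((1 14 5 13)(8 9 10 12))^9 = (1 14 5 13)(8 9 10 12)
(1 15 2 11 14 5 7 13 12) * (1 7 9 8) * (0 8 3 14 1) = [8, 15, 11, 14, 4, 9, 6, 13, 0, 3, 10, 1, 7, 12, 5, 2] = (0 8)(1 15 2 11)(3 14 5 9)(7 13 12)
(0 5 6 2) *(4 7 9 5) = (0 4 7 9 5 6 2) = [4, 1, 0, 3, 7, 6, 2, 9, 8, 5]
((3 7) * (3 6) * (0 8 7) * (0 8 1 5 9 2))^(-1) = (0 2 9 5 1)(3 6 7 8) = ((0 1 5 9 2)(3 8 7 6))^(-1)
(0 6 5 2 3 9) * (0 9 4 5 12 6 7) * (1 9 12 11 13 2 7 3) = (0 3 4 5 7)(1 9 12 6 11 13 2) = [3, 9, 1, 4, 5, 7, 11, 0, 8, 12, 10, 13, 6, 2]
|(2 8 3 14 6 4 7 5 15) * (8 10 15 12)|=|(2 10 15)(3 14 6 4 7 5 12 8)|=24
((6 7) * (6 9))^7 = (6 7 9)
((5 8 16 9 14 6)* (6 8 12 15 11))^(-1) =((5 12 15 11 6)(8 16 9 14))^(-1) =(5 6 11 15 12)(8 14 9 16)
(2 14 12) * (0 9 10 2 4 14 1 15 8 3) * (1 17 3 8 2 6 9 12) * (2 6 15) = (0 12 4 14 1 2 17 3)(6 9 10 15) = [12, 2, 17, 0, 14, 5, 9, 7, 8, 10, 15, 11, 4, 13, 1, 6, 16, 3]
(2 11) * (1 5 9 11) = (1 5 9 11 2) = [0, 5, 1, 3, 4, 9, 6, 7, 8, 11, 10, 2]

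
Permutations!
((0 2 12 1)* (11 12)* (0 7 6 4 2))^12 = ((1 7 6 4 2 11 12))^12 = (1 11 4 7 12 2 6)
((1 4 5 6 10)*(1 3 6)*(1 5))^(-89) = ((1 4)(3 6 10))^(-89) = (1 4)(3 6 10)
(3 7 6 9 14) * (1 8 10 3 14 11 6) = [0, 8, 2, 7, 4, 5, 9, 1, 10, 11, 3, 6, 12, 13, 14] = (14)(1 8 10 3 7)(6 9 11)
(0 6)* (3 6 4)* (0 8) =[4, 1, 2, 6, 3, 5, 8, 7, 0] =(0 4 3 6 8)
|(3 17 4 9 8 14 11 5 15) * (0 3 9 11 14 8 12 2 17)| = 8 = |(0 3)(2 17 4 11 5 15 9 12)|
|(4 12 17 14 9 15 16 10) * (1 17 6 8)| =|(1 17 14 9 15 16 10 4 12 6 8)| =11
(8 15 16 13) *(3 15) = (3 15 16 13 8) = [0, 1, 2, 15, 4, 5, 6, 7, 3, 9, 10, 11, 12, 8, 14, 16, 13]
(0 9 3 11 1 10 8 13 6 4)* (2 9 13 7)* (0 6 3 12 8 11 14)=(0 13 3 14)(1 10 11)(2 9 12 8 7)(4 6)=[13, 10, 9, 14, 6, 5, 4, 2, 7, 12, 11, 1, 8, 3, 0]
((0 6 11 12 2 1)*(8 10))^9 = (0 12)(1 11)(2 6)(8 10)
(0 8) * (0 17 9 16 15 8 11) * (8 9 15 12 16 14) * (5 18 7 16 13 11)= (0 5 18 7 16 12 13 11)(8 17 15 9 14)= [5, 1, 2, 3, 4, 18, 6, 16, 17, 14, 10, 0, 13, 11, 8, 9, 12, 15, 7]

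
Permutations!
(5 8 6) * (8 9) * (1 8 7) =(1 8 6 5 9 7) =[0, 8, 2, 3, 4, 9, 5, 1, 6, 7]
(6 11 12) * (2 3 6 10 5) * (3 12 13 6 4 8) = (2 12 10 5)(3 4 8)(6 11 13) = [0, 1, 12, 4, 8, 2, 11, 7, 3, 9, 5, 13, 10, 6]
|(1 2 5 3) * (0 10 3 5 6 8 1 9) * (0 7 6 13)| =10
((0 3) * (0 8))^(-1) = (0 8 3)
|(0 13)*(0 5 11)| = 4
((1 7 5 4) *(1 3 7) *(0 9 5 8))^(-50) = ((0 9 5 4 3 7 8))^(-50) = (0 8 7 3 4 5 9)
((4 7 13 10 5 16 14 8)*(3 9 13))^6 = (3 14 13 4 5)(7 16 9 8 10)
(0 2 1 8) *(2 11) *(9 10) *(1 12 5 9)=(0 11 2 12 5 9 10 1 8)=[11, 8, 12, 3, 4, 9, 6, 7, 0, 10, 1, 2, 5]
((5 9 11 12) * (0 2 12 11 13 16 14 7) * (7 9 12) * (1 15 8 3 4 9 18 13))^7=(0 2 7)(1 15 8 3 4 9)(5 12)(13 18 14 16)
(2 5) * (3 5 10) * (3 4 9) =(2 10 4 9 3 5) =[0, 1, 10, 5, 9, 2, 6, 7, 8, 3, 4]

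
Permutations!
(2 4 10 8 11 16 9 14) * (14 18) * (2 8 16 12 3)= (2 4 10 16 9 18 14 8 11 12 3)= [0, 1, 4, 2, 10, 5, 6, 7, 11, 18, 16, 12, 3, 13, 8, 15, 9, 17, 14]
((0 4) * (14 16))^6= (16)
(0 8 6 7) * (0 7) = (0 8 6) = [8, 1, 2, 3, 4, 5, 0, 7, 6]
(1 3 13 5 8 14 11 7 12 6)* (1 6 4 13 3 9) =(1 9)(4 13 5 8 14 11 7 12) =[0, 9, 2, 3, 13, 8, 6, 12, 14, 1, 10, 7, 4, 5, 11]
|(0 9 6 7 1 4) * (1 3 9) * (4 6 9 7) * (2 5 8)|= |(9)(0 1 6 4)(2 5 8)(3 7)|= 12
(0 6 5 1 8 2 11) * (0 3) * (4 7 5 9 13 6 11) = (0 11 3)(1 8 2 4 7 5)(6 9 13) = [11, 8, 4, 0, 7, 1, 9, 5, 2, 13, 10, 3, 12, 6]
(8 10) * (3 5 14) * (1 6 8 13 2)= (1 6 8 10 13 2)(3 5 14)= [0, 6, 1, 5, 4, 14, 8, 7, 10, 9, 13, 11, 12, 2, 3]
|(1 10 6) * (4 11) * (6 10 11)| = 4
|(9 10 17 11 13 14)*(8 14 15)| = |(8 14 9 10 17 11 13 15)| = 8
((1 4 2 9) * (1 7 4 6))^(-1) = (1 6)(2 4 7 9)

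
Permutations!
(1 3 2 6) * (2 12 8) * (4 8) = (1 3 12 4 8 2 6) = [0, 3, 6, 12, 8, 5, 1, 7, 2, 9, 10, 11, 4]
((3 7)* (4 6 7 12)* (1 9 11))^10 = ((1 9 11)(3 12 4 6 7))^10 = (12)(1 9 11)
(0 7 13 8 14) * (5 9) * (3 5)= (0 7 13 8 14)(3 5 9)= [7, 1, 2, 5, 4, 9, 6, 13, 14, 3, 10, 11, 12, 8, 0]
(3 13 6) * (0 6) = (0 6 3 13) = [6, 1, 2, 13, 4, 5, 3, 7, 8, 9, 10, 11, 12, 0]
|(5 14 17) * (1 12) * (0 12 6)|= 12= |(0 12 1 6)(5 14 17)|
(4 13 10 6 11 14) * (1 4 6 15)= (1 4 13 10 15)(6 11 14)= [0, 4, 2, 3, 13, 5, 11, 7, 8, 9, 15, 14, 12, 10, 6, 1]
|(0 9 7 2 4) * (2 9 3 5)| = |(0 3 5 2 4)(7 9)| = 10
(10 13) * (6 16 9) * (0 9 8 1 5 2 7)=(0 9 6 16 8 1 5 2 7)(10 13)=[9, 5, 7, 3, 4, 2, 16, 0, 1, 6, 13, 11, 12, 10, 14, 15, 8]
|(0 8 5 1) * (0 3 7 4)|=|(0 8 5 1 3 7 4)|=7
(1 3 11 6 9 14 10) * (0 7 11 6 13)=(0 7 11 13)(1 3 6 9 14 10)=[7, 3, 2, 6, 4, 5, 9, 11, 8, 14, 1, 13, 12, 0, 10]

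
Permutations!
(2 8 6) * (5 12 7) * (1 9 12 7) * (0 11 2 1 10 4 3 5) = (0 11 2 8 6 1 9 12 10 4 3 5 7) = [11, 9, 8, 5, 3, 7, 1, 0, 6, 12, 4, 2, 10]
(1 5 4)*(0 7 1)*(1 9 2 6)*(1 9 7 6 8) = (0 6 9 2 8 1 5 4) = [6, 5, 8, 3, 0, 4, 9, 7, 1, 2]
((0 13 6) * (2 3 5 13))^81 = (0 5)(2 13)(3 6)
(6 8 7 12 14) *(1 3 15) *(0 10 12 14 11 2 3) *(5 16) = [10, 0, 3, 15, 4, 16, 8, 14, 7, 9, 12, 2, 11, 13, 6, 1, 5] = (0 10 12 11 2 3 15 1)(5 16)(6 8 7 14)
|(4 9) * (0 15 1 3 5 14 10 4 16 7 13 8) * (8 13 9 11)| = |(0 15 1 3 5 14 10 4 11 8)(7 9 16)| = 30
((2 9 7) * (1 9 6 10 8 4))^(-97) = (1 4 8 10 6 2 7 9)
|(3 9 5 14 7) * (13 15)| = 10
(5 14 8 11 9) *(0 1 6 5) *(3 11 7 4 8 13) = [1, 6, 2, 11, 8, 14, 5, 4, 7, 0, 10, 9, 12, 3, 13] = (0 1 6 5 14 13 3 11 9)(4 8 7)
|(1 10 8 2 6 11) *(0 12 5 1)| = |(0 12 5 1 10 8 2 6 11)| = 9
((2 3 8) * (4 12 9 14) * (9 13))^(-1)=(2 8 3)(4 14 9 13 12)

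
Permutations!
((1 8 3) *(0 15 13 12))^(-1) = ((0 15 13 12)(1 8 3))^(-1) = (0 12 13 15)(1 3 8)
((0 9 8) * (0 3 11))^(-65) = (11)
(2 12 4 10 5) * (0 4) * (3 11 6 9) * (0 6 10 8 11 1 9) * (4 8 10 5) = (0 8 11 5 2 12 6)(1 9 3)(4 10) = [8, 9, 12, 1, 10, 2, 0, 7, 11, 3, 4, 5, 6]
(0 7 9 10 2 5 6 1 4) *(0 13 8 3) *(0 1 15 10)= (0 7 9)(1 4 13 8 3)(2 5 6 15 10)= [7, 4, 5, 1, 13, 6, 15, 9, 3, 0, 2, 11, 12, 8, 14, 10]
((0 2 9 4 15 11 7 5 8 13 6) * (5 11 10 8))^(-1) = ((0 2 9 4 15 10 8 13 6)(7 11))^(-1) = (0 6 13 8 10 15 4 9 2)(7 11)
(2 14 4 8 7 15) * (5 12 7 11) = (2 14 4 8 11 5 12 7 15) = [0, 1, 14, 3, 8, 12, 6, 15, 11, 9, 10, 5, 7, 13, 4, 2]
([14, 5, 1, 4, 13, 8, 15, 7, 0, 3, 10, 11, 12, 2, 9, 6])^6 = [2, 3, 9, 8, 0, 4, 6, 7, 13, 5, 10, 11, 12, 14, 1, 15]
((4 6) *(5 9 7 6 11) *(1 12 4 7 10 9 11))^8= (1 4 12)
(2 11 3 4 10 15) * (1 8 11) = [0, 8, 1, 4, 10, 5, 6, 7, 11, 9, 15, 3, 12, 13, 14, 2] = (1 8 11 3 4 10 15 2)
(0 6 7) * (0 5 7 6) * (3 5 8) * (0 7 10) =(0 7 8 3 5 10) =[7, 1, 2, 5, 4, 10, 6, 8, 3, 9, 0]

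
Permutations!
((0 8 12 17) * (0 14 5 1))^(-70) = (17)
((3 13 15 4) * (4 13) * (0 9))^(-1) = ((0 9)(3 4)(13 15))^(-1) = (0 9)(3 4)(13 15)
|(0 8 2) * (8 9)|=|(0 9 8 2)|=4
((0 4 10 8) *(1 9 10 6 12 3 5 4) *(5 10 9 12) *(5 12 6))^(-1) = (0 8 10 3 12 6 1)(4 5)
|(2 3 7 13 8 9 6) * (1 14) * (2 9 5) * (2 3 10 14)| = |(1 2 10 14)(3 7 13 8 5)(6 9)| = 20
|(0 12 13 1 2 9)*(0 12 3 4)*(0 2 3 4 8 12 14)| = |(0 4 2 9 14)(1 3 8 12 13)| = 5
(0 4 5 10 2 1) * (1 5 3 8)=(0 4 3 8 1)(2 5 10)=[4, 0, 5, 8, 3, 10, 6, 7, 1, 9, 2]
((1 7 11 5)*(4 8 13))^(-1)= (1 5 11 7)(4 13 8)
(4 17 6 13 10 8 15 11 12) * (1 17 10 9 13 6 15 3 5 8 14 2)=(1 17 15 11 12 4 10 14 2)(3 5 8)(9 13)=[0, 17, 1, 5, 10, 8, 6, 7, 3, 13, 14, 12, 4, 9, 2, 11, 16, 15]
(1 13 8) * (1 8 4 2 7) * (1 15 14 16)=(1 13 4 2 7 15 14 16)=[0, 13, 7, 3, 2, 5, 6, 15, 8, 9, 10, 11, 12, 4, 16, 14, 1]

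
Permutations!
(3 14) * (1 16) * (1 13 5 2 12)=(1 16 13 5 2 12)(3 14)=[0, 16, 12, 14, 4, 2, 6, 7, 8, 9, 10, 11, 1, 5, 3, 15, 13]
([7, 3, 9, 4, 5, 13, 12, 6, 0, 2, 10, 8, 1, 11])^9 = [11, 6, 9, 12, 1, 3, 0, 8, 13, 2, 10, 5, 7, 4]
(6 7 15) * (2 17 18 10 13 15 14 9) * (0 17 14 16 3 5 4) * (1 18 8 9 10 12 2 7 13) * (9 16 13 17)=(0 9 7 13 15 6 17 8 16 3 5 4)(1 18 12 2 14 10)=[9, 18, 14, 5, 0, 4, 17, 13, 16, 7, 1, 11, 2, 15, 10, 6, 3, 8, 12]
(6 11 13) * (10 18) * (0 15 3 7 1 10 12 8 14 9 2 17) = (0 15 3 7 1 10 18 12 8 14 9 2 17)(6 11 13) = [15, 10, 17, 7, 4, 5, 11, 1, 14, 2, 18, 13, 8, 6, 9, 3, 16, 0, 12]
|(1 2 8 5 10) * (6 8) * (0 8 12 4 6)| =6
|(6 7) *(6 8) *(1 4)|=6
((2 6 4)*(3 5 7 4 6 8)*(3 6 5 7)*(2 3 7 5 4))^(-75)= (2 6 3 7 8 4 5)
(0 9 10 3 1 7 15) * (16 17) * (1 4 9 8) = [8, 7, 2, 4, 9, 5, 6, 15, 1, 10, 3, 11, 12, 13, 14, 0, 17, 16] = (0 8 1 7 15)(3 4 9 10)(16 17)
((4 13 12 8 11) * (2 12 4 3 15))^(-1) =((2 12 8 11 3 15)(4 13))^(-1) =(2 15 3 11 8 12)(4 13)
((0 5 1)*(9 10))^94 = ((0 5 1)(9 10))^94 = (10)(0 5 1)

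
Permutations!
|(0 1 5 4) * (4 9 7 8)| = 7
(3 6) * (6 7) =[0, 1, 2, 7, 4, 5, 3, 6] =(3 7 6)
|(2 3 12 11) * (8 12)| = 5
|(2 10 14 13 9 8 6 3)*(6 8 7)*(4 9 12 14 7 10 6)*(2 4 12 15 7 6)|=5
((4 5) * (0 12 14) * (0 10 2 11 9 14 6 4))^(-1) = ((0 12 6 4 5)(2 11 9 14 10))^(-1) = (0 5 4 6 12)(2 10 14 9 11)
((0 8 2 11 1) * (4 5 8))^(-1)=(0 1 11 2 8 5 4)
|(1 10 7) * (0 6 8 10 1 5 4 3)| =|(0 6 8 10 7 5 4 3)| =8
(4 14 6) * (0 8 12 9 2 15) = [8, 1, 15, 3, 14, 5, 4, 7, 12, 2, 10, 11, 9, 13, 6, 0] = (0 8 12 9 2 15)(4 14 6)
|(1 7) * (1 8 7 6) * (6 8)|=|(1 8 7 6)|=4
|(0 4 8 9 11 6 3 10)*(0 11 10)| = |(0 4 8 9 10 11 6 3)| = 8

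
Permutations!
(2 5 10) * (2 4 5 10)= (2 10 4 5)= [0, 1, 10, 3, 5, 2, 6, 7, 8, 9, 4]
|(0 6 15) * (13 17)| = 6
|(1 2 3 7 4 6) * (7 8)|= 7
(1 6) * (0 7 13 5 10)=(0 7 13 5 10)(1 6)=[7, 6, 2, 3, 4, 10, 1, 13, 8, 9, 0, 11, 12, 5]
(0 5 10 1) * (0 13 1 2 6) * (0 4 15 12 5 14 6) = [14, 13, 0, 3, 15, 10, 4, 7, 8, 9, 2, 11, 5, 1, 6, 12] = (0 14 6 4 15 12 5 10 2)(1 13)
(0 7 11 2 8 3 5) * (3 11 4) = (0 7 4 3 5)(2 8 11) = [7, 1, 8, 5, 3, 0, 6, 4, 11, 9, 10, 2]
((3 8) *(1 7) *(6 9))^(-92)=(9)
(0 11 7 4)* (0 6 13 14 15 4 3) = (0 11 7 3)(4 6 13 14 15) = [11, 1, 2, 0, 6, 5, 13, 3, 8, 9, 10, 7, 12, 14, 15, 4]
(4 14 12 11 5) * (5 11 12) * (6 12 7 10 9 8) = (4 14 5)(6 12 7 10 9 8) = [0, 1, 2, 3, 14, 4, 12, 10, 6, 8, 9, 11, 7, 13, 5]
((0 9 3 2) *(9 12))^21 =(0 12 9 3 2) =((0 12 9 3 2))^21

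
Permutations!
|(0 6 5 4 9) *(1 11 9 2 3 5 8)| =12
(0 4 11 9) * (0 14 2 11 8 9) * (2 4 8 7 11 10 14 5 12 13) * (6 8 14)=(0 14 4 7 11)(2 10 6 8 9 5 12 13)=[14, 1, 10, 3, 7, 12, 8, 11, 9, 5, 6, 0, 13, 2, 4]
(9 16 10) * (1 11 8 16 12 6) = [0, 11, 2, 3, 4, 5, 1, 7, 16, 12, 9, 8, 6, 13, 14, 15, 10] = (1 11 8 16 10 9 12 6)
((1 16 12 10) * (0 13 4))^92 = ((0 13 4)(1 16 12 10))^92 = (16)(0 4 13)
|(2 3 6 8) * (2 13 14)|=6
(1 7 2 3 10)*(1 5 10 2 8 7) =(2 3)(5 10)(7 8) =[0, 1, 3, 2, 4, 10, 6, 8, 7, 9, 5]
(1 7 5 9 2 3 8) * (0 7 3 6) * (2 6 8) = (0 7 5 9 6)(1 3 2 8) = [7, 3, 8, 2, 4, 9, 0, 5, 1, 6]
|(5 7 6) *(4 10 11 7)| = 6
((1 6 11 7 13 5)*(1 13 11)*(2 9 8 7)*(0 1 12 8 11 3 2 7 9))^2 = (13)(0 6 8 11 3)(1 12 9 7 2)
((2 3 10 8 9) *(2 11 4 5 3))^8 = ((3 10 8 9 11 4 5))^8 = (3 10 8 9 11 4 5)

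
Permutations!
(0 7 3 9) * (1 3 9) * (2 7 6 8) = [6, 3, 7, 1, 4, 5, 8, 9, 2, 0] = (0 6 8 2 7 9)(1 3)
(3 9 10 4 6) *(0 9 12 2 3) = (0 9 10 4 6)(2 3 12) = [9, 1, 3, 12, 6, 5, 0, 7, 8, 10, 4, 11, 2]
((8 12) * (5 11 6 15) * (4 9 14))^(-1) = ((4 9 14)(5 11 6 15)(8 12))^(-1) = (4 14 9)(5 15 6 11)(8 12)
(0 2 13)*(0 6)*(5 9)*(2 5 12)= [5, 1, 13, 3, 4, 9, 0, 7, 8, 12, 10, 11, 2, 6]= (0 5 9 12 2 13 6)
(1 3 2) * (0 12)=(0 12)(1 3 2)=[12, 3, 1, 2, 4, 5, 6, 7, 8, 9, 10, 11, 0]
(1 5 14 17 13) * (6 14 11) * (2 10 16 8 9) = (1 5 11 6 14 17 13)(2 10 16 8 9) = [0, 5, 10, 3, 4, 11, 14, 7, 9, 2, 16, 6, 12, 1, 17, 15, 8, 13]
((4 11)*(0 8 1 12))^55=((0 8 1 12)(4 11))^55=(0 12 1 8)(4 11)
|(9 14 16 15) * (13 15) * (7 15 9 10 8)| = 4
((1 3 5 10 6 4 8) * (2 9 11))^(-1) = ((1 3 5 10 6 4 8)(2 9 11))^(-1) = (1 8 4 6 10 5 3)(2 11 9)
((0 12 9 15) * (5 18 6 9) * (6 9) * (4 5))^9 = (0 4 18 15 12 5 9)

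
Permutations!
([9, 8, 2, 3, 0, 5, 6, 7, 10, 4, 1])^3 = [0, 1, 2, 3, 4, 5, 6, 7, 8, 9, 10]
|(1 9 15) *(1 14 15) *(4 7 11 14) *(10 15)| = 6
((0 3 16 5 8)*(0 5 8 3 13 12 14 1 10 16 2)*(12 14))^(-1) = (0 2 3 5 8 16 10 1 14 13)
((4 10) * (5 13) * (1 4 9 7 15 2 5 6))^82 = ((1 4 10 9 7 15 2 5 13 6))^82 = (1 10 7 2 13)(4 9 15 5 6)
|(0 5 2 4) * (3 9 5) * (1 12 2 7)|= |(0 3 9 5 7 1 12 2 4)|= 9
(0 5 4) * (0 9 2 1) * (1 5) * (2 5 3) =(0 1)(2 3)(4 9 5) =[1, 0, 3, 2, 9, 4, 6, 7, 8, 5]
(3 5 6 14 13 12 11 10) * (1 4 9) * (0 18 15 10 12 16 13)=[18, 4, 2, 5, 9, 6, 14, 7, 8, 1, 3, 12, 11, 16, 0, 10, 13, 17, 15]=(0 18 15 10 3 5 6 14)(1 4 9)(11 12)(13 16)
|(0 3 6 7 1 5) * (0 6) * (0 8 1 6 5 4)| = 10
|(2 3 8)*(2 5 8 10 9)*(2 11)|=10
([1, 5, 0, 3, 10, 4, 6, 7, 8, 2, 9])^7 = (10)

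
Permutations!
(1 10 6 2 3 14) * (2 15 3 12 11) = (1 10 6 15 3 14)(2 12 11) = [0, 10, 12, 14, 4, 5, 15, 7, 8, 9, 6, 2, 11, 13, 1, 3]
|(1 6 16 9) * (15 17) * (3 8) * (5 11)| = 4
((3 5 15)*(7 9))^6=(15)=((3 5 15)(7 9))^6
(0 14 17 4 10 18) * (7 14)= (0 7 14 17 4 10 18)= [7, 1, 2, 3, 10, 5, 6, 14, 8, 9, 18, 11, 12, 13, 17, 15, 16, 4, 0]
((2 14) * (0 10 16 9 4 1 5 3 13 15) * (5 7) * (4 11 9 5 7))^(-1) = ((0 10 16 5 3 13 15)(1 4)(2 14)(9 11))^(-1) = (0 15 13 3 5 16 10)(1 4)(2 14)(9 11)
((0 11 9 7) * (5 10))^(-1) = (0 7 9 11)(5 10)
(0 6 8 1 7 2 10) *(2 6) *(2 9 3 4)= (0 9 3 4 2 10)(1 7 6 8)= [9, 7, 10, 4, 2, 5, 8, 6, 1, 3, 0]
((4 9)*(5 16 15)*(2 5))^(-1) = ((2 5 16 15)(4 9))^(-1) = (2 15 16 5)(4 9)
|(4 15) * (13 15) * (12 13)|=4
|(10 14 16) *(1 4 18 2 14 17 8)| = |(1 4 18 2 14 16 10 17 8)| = 9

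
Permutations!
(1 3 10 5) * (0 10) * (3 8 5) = [10, 8, 2, 0, 4, 1, 6, 7, 5, 9, 3] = (0 10 3)(1 8 5)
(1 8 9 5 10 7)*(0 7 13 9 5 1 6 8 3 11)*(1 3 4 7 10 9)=[10, 4, 2, 11, 7, 9, 8, 6, 5, 3, 13, 0, 12, 1]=(0 10 13 1 4 7 6 8 5 9 3 11)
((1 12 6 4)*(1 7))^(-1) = (1 7 4 6 12)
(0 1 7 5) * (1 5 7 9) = (0 5)(1 9) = [5, 9, 2, 3, 4, 0, 6, 7, 8, 1]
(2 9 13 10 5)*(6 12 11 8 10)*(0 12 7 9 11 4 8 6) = (0 12 4 8 10 5 2 11 6 7 9 13) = [12, 1, 11, 3, 8, 2, 7, 9, 10, 13, 5, 6, 4, 0]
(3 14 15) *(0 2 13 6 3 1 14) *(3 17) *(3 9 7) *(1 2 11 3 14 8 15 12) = (0 11 3)(1 8 15 2 13 6 17 9 7 14 12) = [11, 8, 13, 0, 4, 5, 17, 14, 15, 7, 10, 3, 1, 6, 12, 2, 16, 9]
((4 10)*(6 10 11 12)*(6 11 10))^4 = (12)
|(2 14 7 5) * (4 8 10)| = 12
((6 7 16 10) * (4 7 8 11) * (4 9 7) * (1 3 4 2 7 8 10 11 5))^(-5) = ((1 3 4 2 7 16 11 9 8 5)(6 10))^(-5) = (1 16)(2 8)(3 11)(4 9)(5 7)(6 10)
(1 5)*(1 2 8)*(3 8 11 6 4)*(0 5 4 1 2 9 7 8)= (0 5 9 7 8 2 11 6 1 4 3)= [5, 4, 11, 0, 3, 9, 1, 8, 2, 7, 10, 6]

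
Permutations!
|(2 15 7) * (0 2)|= |(0 2 15 7)|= 4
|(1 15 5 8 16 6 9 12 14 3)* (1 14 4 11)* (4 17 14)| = 13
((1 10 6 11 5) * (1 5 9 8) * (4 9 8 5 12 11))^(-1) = (1 8 11 12 5 9 4 6 10)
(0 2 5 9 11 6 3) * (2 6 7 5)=(0 6 3)(5 9 11 7)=[6, 1, 2, 0, 4, 9, 3, 5, 8, 11, 10, 7]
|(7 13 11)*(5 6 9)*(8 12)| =|(5 6 9)(7 13 11)(8 12)| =6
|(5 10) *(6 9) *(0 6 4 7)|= 10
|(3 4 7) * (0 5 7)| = 5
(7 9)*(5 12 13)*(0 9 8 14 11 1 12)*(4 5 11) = (0 9 7 8 14 4 5)(1 12 13 11) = [9, 12, 2, 3, 5, 0, 6, 8, 14, 7, 10, 1, 13, 11, 4]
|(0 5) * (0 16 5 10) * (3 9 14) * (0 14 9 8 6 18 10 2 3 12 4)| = 10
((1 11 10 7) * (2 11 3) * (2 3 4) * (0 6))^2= (1 2 10)(4 11 7)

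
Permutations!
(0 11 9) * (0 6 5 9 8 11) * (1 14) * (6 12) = (1 14)(5 9 12 6)(8 11) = [0, 14, 2, 3, 4, 9, 5, 7, 11, 12, 10, 8, 6, 13, 1]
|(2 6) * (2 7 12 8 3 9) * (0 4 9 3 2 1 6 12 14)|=21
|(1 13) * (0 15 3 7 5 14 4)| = |(0 15 3 7 5 14 4)(1 13)| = 14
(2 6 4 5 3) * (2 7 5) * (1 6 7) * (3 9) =(1 6 4 2 7 5 9 3) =[0, 6, 7, 1, 2, 9, 4, 5, 8, 3]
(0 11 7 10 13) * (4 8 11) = (0 4 8 11 7 10 13) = [4, 1, 2, 3, 8, 5, 6, 10, 11, 9, 13, 7, 12, 0]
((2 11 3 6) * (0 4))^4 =(11)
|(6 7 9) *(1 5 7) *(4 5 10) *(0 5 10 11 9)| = |(0 5 7)(1 11 9 6)(4 10)| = 12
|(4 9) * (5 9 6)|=4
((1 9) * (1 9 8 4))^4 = ((9)(1 8 4))^4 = (9)(1 8 4)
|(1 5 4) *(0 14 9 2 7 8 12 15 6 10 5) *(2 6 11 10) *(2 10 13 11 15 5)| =12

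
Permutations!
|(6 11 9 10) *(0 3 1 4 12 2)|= 12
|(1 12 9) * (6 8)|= |(1 12 9)(6 8)|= 6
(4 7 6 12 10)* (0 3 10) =[3, 1, 2, 10, 7, 5, 12, 6, 8, 9, 4, 11, 0] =(0 3 10 4 7 6 12)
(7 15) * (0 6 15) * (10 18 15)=(0 6 10 18 15 7)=[6, 1, 2, 3, 4, 5, 10, 0, 8, 9, 18, 11, 12, 13, 14, 7, 16, 17, 15]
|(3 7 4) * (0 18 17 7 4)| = 4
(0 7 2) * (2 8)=[7, 1, 0, 3, 4, 5, 6, 8, 2]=(0 7 8 2)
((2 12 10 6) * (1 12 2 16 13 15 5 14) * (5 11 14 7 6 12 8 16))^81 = (1 15 8 11 16 14 13)(10 12)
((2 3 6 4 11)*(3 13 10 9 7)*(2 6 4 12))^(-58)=(2 10 7 4 6)(3 11 12 13 9)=((2 13 10 9 7 3 4 11 6 12))^(-58)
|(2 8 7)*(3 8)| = 4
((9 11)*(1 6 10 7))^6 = ((1 6 10 7)(9 11))^6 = (11)(1 10)(6 7)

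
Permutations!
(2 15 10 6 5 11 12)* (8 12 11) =(2 15 10 6 5 8 12) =[0, 1, 15, 3, 4, 8, 5, 7, 12, 9, 6, 11, 2, 13, 14, 10]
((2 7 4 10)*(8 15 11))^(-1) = (2 10 4 7)(8 11 15)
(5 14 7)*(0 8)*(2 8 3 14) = (0 3 14 7 5 2 8) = [3, 1, 8, 14, 4, 2, 6, 5, 0, 9, 10, 11, 12, 13, 7]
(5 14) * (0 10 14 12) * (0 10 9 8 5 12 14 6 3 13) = (0 9 8 5 14 12 10 6 3 13) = [9, 1, 2, 13, 4, 14, 3, 7, 5, 8, 6, 11, 10, 0, 12]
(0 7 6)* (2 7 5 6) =[5, 1, 7, 3, 4, 6, 0, 2] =(0 5 6)(2 7)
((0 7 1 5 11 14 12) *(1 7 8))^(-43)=((0 8 1 5 11 14 12))^(-43)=(0 12 14 11 5 1 8)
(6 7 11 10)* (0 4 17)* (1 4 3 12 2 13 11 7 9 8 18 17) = (0 3 12 2 13 11 10 6 9 8 18 17)(1 4) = [3, 4, 13, 12, 1, 5, 9, 7, 18, 8, 6, 10, 2, 11, 14, 15, 16, 0, 17]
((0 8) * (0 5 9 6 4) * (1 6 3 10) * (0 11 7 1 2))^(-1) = (0 2 10 3 9 5 8)(1 7 11 4 6)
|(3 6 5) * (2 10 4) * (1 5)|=12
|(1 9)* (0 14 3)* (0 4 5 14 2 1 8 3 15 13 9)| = |(0 2 1)(3 4 5 14 15 13 9 8)| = 24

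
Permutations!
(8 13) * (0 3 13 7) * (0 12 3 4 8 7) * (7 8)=(0 4 7 12 3 13 8)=[4, 1, 2, 13, 7, 5, 6, 12, 0, 9, 10, 11, 3, 8]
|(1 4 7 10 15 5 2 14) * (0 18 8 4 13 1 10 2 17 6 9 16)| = |(0 18 8 4 7 2 14 10 15 5 17 6 9 16)(1 13)| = 14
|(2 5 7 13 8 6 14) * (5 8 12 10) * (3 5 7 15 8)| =28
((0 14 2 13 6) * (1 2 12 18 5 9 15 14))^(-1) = (0 6 13 2 1)(5 18 12 14 15 9)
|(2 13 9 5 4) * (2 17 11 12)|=8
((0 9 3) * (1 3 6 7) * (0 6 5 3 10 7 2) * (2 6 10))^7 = (0 2 1 7 10 3 5 9)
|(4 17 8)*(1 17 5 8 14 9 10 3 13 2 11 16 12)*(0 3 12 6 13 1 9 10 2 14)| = |(0 3 1 17)(2 11 16 6 13 14 10 12 9)(4 5 8)| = 36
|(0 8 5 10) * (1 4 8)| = |(0 1 4 8 5 10)| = 6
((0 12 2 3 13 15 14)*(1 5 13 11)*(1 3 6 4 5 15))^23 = (0 6 13 14 2 5 15 12 4 1)(3 11)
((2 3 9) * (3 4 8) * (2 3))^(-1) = (2 8 4)(3 9)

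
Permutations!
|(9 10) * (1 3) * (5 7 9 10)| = |(10)(1 3)(5 7 9)| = 6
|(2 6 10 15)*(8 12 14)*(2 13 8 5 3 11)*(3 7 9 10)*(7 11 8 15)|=24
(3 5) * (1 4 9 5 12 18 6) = [0, 4, 2, 12, 9, 3, 1, 7, 8, 5, 10, 11, 18, 13, 14, 15, 16, 17, 6] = (1 4 9 5 3 12 18 6)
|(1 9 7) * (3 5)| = 6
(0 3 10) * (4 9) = [3, 1, 2, 10, 9, 5, 6, 7, 8, 4, 0] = (0 3 10)(4 9)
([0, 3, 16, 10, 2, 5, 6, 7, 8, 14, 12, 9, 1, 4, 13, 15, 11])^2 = (1 10)(2 11 14 4 16 9 13)(3 12)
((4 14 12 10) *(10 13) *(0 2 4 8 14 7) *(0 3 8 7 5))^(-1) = (0 5 4 2)(3 7 10 13 12 14 8) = ((0 2 4 5)(3 8 14 12 13 10 7))^(-1)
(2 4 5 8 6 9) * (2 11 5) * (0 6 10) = (0 6 9 11 5 8 10)(2 4) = [6, 1, 4, 3, 2, 8, 9, 7, 10, 11, 0, 5]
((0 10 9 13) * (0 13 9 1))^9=(13)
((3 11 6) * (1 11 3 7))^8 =((1 11 6 7))^8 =(11)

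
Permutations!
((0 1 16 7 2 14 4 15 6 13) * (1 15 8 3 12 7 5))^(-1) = (0 13 6 15)(1 5 16)(2 7 12 3 8 4 14)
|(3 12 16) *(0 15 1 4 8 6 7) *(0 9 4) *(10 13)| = 30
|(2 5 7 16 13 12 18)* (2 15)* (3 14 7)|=10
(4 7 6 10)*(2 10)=[0, 1, 10, 3, 7, 5, 2, 6, 8, 9, 4]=(2 10 4 7 6)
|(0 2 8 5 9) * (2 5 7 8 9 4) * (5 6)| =6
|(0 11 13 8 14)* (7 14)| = |(0 11 13 8 7 14)| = 6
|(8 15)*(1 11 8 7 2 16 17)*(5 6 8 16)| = 12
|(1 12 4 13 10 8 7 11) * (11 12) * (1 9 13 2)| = |(1 11 9 13 10 8 7 12 4 2)| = 10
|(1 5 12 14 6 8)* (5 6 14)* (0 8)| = |(14)(0 8 1 6)(5 12)| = 4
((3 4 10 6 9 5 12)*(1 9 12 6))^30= (1 4 12 5)(3 6 9 10)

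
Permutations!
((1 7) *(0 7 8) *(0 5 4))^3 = (0 8)(1 4)(5 7)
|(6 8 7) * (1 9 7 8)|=|(1 9 7 6)|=4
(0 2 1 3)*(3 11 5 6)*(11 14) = (0 2 1 14 11 5 6 3) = [2, 14, 1, 0, 4, 6, 3, 7, 8, 9, 10, 5, 12, 13, 11]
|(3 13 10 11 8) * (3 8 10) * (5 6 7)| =|(3 13)(5 6 7)(10 11)| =6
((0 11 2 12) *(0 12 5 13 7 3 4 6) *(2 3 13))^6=((0 11 3 4 6)(2 5)(7 13))^6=(13)(0 11 3 4 6)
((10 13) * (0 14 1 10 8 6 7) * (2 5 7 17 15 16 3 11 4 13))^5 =((0 14 1 10 2 5 7)(3 11 4 13 8 6 17 15 16))^5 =(0 5 10 14 7 2 1)(3 6 11 17 4 15 13 16 8)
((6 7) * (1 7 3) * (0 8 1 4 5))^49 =((0 8 1 7 6 3 4 5))^49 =(0 8 1 7 6 3 4 5)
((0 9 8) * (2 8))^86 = ((0 9 2 8))^86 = (0 2)(8 9)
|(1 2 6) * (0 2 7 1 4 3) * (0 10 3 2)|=6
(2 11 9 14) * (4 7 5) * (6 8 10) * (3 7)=(2 11 9 14)(3 7 5 4)(6 8 10)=[0, 1, 11, 7, 3, 4, 8, 5, 10, 14, 6, 9, 12, 13, 2]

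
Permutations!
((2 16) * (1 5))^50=(16)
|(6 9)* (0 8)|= |(0 8)(6 9)|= 2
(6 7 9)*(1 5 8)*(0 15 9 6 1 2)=(0 15 9 1 5 8 2)(6 7)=[15, 5, 0, 3, 4, 8, 7, 6, 2, 1, 10, 11, 12, 13, 14, 9]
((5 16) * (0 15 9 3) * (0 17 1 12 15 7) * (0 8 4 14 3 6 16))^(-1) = (0 5 16 6 9 15 12 1 17 3 14 4 8 7)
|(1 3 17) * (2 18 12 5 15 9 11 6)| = 24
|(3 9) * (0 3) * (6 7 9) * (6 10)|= |(0 3 10 6 7 9)|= 6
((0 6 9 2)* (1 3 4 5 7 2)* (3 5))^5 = (0 7 1 6 2 5 9)(3 4)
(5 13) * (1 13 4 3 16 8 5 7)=(1 13 7)(3 16 8 5 4)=[0, 13, 2, 16, 3, 4, 6, 1, 5, 9, 10, 11, 12, 7, 14, 15, 8]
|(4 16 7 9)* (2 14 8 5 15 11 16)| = 10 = |(2 14 8 5 15 11 16 7 9 4)|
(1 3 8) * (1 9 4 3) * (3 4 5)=(3 8 9 5)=[0, 1, 2, 8, 4, 3, 6, 7, 9, 5]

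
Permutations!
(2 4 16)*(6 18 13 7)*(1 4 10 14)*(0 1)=(0 1 4 16 2 10 14)(6 18 13 7)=[1, 4, 10, 3, 16, 5, 18, 6, 8, 9, 14, 11, 12, 7, 0, 15, 2, 17, 13]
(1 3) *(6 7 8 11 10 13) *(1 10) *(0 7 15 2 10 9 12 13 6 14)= (0 7 8 11 1 3 9 12 13 14)(2 10 6 15)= [7, 3, 10, 9, 4, 5, 15, 8, 11, 12, 6, 1, 13, 14, 0, 2]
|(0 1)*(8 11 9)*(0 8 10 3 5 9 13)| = 20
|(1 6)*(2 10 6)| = 4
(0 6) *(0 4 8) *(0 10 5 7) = (0 6 4 8 10 5 7) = [6, 1, 2, 3, 8, 7, 4, 0, 10, 9, 5]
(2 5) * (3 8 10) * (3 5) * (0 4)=(0 4)(2 3 8 10 5)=[4, 1, 3, 8, 0, 2, 6, 7, 10, 9, 5]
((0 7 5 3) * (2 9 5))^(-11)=(0 7 2 9 5 3)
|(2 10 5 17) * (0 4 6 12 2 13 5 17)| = 9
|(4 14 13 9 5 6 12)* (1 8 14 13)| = |(1 8 14)(4 13 9 5 6 12)| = 6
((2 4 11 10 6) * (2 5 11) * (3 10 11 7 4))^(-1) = (11)(2 4 7 5 6 10 3)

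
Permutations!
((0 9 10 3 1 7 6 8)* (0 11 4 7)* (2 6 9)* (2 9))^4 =((0 9 10 3 1)(2 6 8 11 4 7))^4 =(0 1 3 10 9)(2 4 8)(6 7 11)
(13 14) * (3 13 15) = [0, 1, 2, 13, 4, 5, 6, 7, 8, 9, 10, 11, 12, 14, 15, 3] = (3 13 14 15)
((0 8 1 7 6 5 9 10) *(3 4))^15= (0 10 9 5 6 7 1 8)(3 4)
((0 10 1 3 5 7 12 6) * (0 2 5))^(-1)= ((0 10 1 3)(2 5 7 12 6))^(-1)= (0 3 1 10)(2 6 12 7 5)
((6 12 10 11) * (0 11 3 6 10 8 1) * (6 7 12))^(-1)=(0 1 8 12 7 3 10 11)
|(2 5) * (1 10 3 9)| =4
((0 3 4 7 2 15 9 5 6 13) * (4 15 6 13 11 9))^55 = (15)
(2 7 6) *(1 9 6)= (1 9 6 2 7)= [0, 9, 7, 3, 4, 5, 2, 1, 8, 6]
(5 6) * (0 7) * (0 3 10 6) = (0 7 3 10 6 5) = [7, 1, 2, 10, 4, 0, 5, 3, 8, 9, 6]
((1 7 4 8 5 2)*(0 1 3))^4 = ((0 1 7 4 8 5 2 3))^4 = (0 8)(1 5)(2 7)(3 4)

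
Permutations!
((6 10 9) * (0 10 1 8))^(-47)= (0 10 9 6 1 8)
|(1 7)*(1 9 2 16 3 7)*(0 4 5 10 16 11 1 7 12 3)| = |(0 4 5 10 16)(1 7 9 2 11)(3 12)| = 10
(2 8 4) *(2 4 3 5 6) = (2 8 3 5 6) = [0, 1, 8, 5, 4, 6, 2, 7, 3]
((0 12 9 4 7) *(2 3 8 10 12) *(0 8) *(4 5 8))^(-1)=((0 2 3)(4 7)(5 8 10 12 9))^(-1)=(0 3 2)(4 7)(5 9 12 10 8)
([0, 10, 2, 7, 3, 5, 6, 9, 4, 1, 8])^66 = (1 4 9 8 7 10 3)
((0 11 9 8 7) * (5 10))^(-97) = ((0 11 9 8 7)(5 10))^(-97) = (0 8 11 7 9)(5 10)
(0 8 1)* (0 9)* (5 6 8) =(0 5 6 8 1 9) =[5, 9, 2, 3, 4, 6, 8, 7, 1, 0]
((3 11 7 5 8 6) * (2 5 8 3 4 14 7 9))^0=(14)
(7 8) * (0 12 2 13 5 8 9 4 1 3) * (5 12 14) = [14, 3, 13, 0, 1, 8, 6, 9, 7, 4, 10, 11, 2, 12, 5] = (0 14 5 8 7 9 4 1 3)(2 13 12)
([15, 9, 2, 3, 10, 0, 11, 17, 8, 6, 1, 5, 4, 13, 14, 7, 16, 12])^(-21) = [17, 11, 2, 3, 9, 7, 0, 4, 8, 5, 6, 15, 1, 13, 14, 12, 16, 10]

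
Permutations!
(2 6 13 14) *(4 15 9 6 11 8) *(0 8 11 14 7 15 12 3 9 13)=(0 8 4 12 3 9 6)(2 14)(7 15 13)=[8, 1, 14, 9, 12, 5, 0, 15, 4, 6, 10, 11, 3, 7, 2, 13]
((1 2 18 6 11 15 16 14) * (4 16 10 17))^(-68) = ((1 2 18 6 11 15 10 17 4 16 14))^(-68) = (1 16 17 15 6 2 14 4 10 11 18)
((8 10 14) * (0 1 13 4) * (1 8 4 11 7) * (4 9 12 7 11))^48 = (0 13 7 9 10)(1 12 14 8 4)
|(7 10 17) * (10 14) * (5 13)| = |(5 13)(7 14 10 17)| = 4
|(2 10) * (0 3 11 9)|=4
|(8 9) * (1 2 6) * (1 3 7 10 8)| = |(1 2 6 3 7 10 8 9)| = 8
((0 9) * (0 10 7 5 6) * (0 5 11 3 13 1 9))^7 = (13)(5 6)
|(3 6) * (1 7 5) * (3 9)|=|(1 7 5)(3 6 9)|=3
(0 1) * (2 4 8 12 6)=(0 1)(2 4 8 12 6)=[1, 0, 4, 3, 8, 5, 2, 7, 12, 9, 10, 11, 6]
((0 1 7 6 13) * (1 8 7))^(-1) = ((0 8 7 6 13))^(-1) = (0 13 6 7 8)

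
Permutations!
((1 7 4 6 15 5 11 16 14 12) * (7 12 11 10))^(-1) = ((1 12)(4 6 15 5 10 7)(11 16 14))^(-1) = (1 12)(4 7 10 5 15 6)(11 14 16)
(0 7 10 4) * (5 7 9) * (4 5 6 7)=[9, 1, 2, 3, 0, 4, 7, 10, 8, 6, 5]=(0 9 6 7 10 5 4)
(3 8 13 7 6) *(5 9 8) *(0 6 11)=(0 6 3 5 9 8 13 7 11)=[6, 1, 2, 5, 4, 9, 3, 11, 13, 8, 10, 0, 12, 7]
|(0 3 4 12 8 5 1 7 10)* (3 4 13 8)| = |(0 4 12 3 13 8 5 1 7 10)| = 10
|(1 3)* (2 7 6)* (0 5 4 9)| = |(0 5 4 9)(1 3)(2 7 6)| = 12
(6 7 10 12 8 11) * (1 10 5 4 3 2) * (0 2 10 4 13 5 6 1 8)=(0 2 8 11 1 4 3 10 12)(5 13)(6 7)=[2, 4, 8, 10, 3, 13, 7, 6, 11, 9, 12, 1, 0, 5]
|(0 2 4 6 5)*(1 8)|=|(0 2 4 6 5)(1 8)|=10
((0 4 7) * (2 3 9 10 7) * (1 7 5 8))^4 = (0 9 1 2 5)(3 8 4 10 7)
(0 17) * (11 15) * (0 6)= (0 17 6)(11 15)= [17, 1, 2, 3, 4, 5, 0, 7, 8, 9, 10, 15, 12, 13, 14, 11, 16, 6]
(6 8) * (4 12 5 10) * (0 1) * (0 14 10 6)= (0 1 14 10 4 12 5 6 8)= [1, 14, 2, 3, 12, 6, 8, 7, 0, 9, 4, 11, 5, 13, 10]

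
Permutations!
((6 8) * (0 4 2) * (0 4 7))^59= (0 7)(2 4)(6 8)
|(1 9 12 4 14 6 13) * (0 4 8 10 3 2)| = |(0 4 14 6 13 1 9 12 8 10 3 2)| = 12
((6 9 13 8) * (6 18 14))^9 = ((6 9 13 8 18 14))^9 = (6 8)(9 18)(13 14)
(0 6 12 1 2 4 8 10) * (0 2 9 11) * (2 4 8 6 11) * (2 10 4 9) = [11, 2, 8, 3, 6, 5, 12, 7, 4, 10, 9, 0, 1] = (0 11)(1 2 8 4 6 12)(9 10)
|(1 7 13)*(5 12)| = |(1 7 13)(5 12)| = 6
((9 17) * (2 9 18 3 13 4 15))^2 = ((2 9 17 18 3 13 4 15))^2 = (2 17 3 4)(9 18 13 15)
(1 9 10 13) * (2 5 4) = (1 9 10 13)(2 5 4) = [0, 9, 5, 3, 2, 4, 6, 7, 8, 10, 13, 11, 12, 1]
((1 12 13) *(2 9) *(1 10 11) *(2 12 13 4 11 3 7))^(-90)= ((1 13 10 3 7 2 9 12 4 11))^(-90)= (13)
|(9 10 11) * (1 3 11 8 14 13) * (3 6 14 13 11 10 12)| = 10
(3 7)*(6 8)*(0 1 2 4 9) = [1, 2, 4, 7, 9, 5, 8, 3, 6, 0] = (0 1 2 4 9)(3 7)(6 8)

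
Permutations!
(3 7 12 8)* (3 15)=(3 7 12 8 15)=[0, 1, 2, 7, 4, 5, 6, 12, 15, 9, 10, 11, 8, 13, 14, 3]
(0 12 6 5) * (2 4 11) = (0 12 6 5)(2 4 11) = [12, 1, 4, 3, 11, 0, 5, 7, 8, 9, 10, 2, 6]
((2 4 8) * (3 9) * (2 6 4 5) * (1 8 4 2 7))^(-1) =(1 7 5 2 6 8)(3 9)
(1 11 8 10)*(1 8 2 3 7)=[0, 11, 3, 7, 4, 5, 6, 1, 10, 9, 8, 2]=(1 11 2 3 7)(8 10)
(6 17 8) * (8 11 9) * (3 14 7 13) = [0, 1, 2, 14, 4, 5, 17, 13, 6, 8, 10, 9, 12, 3, 7, 15, 16, 11] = (3 14 7 13)(6 17 11 9 8)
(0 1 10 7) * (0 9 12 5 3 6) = (0 1 10 7 9 12 5 3 6) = [1, 10, 2, 6, 4, 3, 0, 9, 8, 12, 7, 11, 5]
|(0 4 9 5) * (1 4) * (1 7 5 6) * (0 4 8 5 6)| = |(0 7 6 1 8 5 4 9)| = 8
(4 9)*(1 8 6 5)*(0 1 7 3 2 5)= (0 1 8 6)(2 5 7 3)(4 9)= [1, 8, 5, 2, 9, 7, 0, 3, 6, 4]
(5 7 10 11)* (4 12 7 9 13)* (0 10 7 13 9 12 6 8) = [10, 1, 2, 3, 6, 12, 8, 7, 0, 9, 11, 5, 13, 4] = (0 10 11 5 12 13 4 6 8)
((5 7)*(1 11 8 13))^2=(1 8)(11 13)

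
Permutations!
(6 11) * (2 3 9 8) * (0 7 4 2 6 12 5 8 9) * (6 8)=(0 7 4 2 3)(5 6 11 12)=[7, 1, 3, 0, 2, 6, 11, 4, 8, 9, 10, 12, 5]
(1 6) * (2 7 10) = (1 6)(2 7 10) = [0, 6, 7, 3, 4, 5, 1, 10, 8, 9, 2]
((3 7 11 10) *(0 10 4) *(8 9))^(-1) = ((0 10 3 7 11 4)(8 9))^(-1) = (0 4 11 7 3 10)(8 9)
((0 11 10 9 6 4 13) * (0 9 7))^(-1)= ((0 11 10 7)(4 13 9 6))^(-1)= (0 7 10 11)(4 6 9 13)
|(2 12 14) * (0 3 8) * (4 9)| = |(0 3 8)(2 12 14)(4 9)| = 6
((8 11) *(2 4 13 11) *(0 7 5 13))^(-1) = (0 4 2 8 11 13 5 7)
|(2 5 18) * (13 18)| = 4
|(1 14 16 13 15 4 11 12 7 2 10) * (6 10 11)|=8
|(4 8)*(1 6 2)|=6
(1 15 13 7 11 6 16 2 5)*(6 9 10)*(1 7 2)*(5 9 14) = (1 15 13 2 9 10 6 16)(5 7 11 14) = [0, 15, 9, 3, 4, 7, 16, 11, 8, 10, 6, 14, 12, 2, 5, 13, 1]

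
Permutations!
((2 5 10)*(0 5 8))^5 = (10)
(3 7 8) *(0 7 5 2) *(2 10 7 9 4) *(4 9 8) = (0 8 3 5 10 7 4 2) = [8, 1, 0, 5, 2, 10, 6, 4, 3, 9, 7]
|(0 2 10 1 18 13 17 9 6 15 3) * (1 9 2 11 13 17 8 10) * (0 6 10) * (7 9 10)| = 12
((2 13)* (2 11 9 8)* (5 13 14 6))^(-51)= (2 11 6 8 13 14 9 5)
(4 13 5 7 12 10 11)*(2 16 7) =(2 16 7 12 10 11 4 13 5) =[0, 1, 16, 3, 13, 2, 6, 12, 8, 9, 11, 4, 10, 5, 14, 15, 7]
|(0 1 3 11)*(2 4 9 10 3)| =8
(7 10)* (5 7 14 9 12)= (5 7 10 14 9 12)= [0, 1, 2, 3, 4, 7, 6, 10, 8, 12, 14, 11, 5, 13, 9]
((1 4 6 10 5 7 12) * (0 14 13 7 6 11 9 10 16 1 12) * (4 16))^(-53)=((0 14 13 7)(1 16)(4 11 9 10 5 6))^(-53)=(0 7 13 14)(1 16)(4 11 9 10 5 6)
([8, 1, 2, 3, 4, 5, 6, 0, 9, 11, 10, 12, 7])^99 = (0 11)(7 9)(8 12)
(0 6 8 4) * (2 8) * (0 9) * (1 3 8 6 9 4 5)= (0 9)(1 3 8 5)(2 6)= [9, 3, 6, 8, 4, 1, 2, 7, 5, 0]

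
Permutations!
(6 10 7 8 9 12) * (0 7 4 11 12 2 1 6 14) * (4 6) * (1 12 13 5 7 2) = [2, 4, 12, 3, 11, 7, 10, 8, 9, 1, 6, 13, 14, 5, 0] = (0 2 12 14)(1 4 11 13 5 7 8 9)(6 10)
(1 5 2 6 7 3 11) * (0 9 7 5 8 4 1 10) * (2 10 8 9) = (0 2 6 5 10)(1 9 7 3 11 8 4) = [2, 9, 6, 11, 1, 10, 5, 3, 4, 7, 0, 8]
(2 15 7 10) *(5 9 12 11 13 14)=[0, 1, 15, 3, 4, 9, 6, 10, 8, 12, 2, 13, 11, 14, 5, 7]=(2 15 7 10)(5 9 12 11 13 14)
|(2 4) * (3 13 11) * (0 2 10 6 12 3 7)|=|(0 2 4 10 6 12 3 13 11 7)|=10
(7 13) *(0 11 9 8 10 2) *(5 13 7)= (0 11 9 8 10 2)(5 13)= [11, 1, 0, 3, 4, 13, 6, 7, 10, 8, 2, 9, 12, 5]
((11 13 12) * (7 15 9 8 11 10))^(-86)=(7 9 11 12)(8 13 10 15)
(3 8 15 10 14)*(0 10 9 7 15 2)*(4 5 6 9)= [10, 1, 0, 8, 5, 6, 9, 15, 2, 7, 14, 11, 12, 13, 3, 4]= (0 10 14 3 8 2)(4 5 6 9 7 15)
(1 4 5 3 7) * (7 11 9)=(1 4 5 3 11 9 7)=[0, 4, 2, 11, 5, 3, 6, 1, 8, 7, 10, 9]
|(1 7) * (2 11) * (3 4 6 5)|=4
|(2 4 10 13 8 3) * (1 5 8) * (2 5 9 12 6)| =|(1 9 12 6 2 4 10 13)(3 5 8)| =24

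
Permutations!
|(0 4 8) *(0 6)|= |(0 4 8 6)|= 4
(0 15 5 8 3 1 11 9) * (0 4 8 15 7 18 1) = (0 7 18 1 11 9 4 8 3)(5 15) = [7, 11, 2, 0, 8, 15, 6, 18, 3, 4, 10, 9, 12, 13, 14, 5, 16, 17, 1]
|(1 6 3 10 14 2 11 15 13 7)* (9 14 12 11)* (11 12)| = 24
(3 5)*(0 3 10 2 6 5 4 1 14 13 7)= [3, 14, 6, 4, 1, 10, 5, 0, 8, 9, 2, 11, 12, 7, 13]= (0 3 4 1 14 13 7)(2 6 5 10)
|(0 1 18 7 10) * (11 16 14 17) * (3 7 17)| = 10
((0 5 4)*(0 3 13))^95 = (13)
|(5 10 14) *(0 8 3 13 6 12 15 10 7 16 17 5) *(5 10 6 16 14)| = 30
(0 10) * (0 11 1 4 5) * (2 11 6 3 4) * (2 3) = [10, 3, 11, 4, 5, 0, 2, 7, 8, 9, 6, 1] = (0 10 6 2 11 1 3 4 5)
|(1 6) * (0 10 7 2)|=4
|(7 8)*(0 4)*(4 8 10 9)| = |(0 8 7 10 9 4)| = 6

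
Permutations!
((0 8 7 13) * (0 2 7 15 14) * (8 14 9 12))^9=(0 14)(8 15 9 12)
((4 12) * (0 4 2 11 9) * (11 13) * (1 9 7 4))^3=(2 7)(4 13)(11 12)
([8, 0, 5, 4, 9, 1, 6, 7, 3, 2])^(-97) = [1, 5, 9, 8, 3, 2, 6, 7, 0, 4]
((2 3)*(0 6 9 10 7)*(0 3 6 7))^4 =((0 7 3 2 6 9 10))^4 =(0 6 7 9 3 10 2)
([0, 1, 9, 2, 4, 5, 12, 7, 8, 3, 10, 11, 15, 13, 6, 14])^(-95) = (2 9 3)(6 12 15 14)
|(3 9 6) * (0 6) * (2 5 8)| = |(0 6 3 9)(2 5 8)| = 12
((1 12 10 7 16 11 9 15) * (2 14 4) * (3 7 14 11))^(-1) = (1 15 9 11 2 4 14 10 12)(3 16 7)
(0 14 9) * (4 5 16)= (0 14 9)(4 5 16)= [14, 1, 2, 3, 5, 16, 6, 7, 8, 0, 10, 11, 12, 13, 9, 15, 4]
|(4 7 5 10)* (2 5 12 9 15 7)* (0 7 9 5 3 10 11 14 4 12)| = |(0 7)(2 3 10 12 5 11 14 4)(9 15)| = 8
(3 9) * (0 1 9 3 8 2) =(0 1 9 8 2) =[1, 9, 0, 3, 4, 5, 6, 7, 2, 8]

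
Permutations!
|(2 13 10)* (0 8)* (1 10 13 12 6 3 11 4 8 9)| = 11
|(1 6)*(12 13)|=|(1 6)(12 13)|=2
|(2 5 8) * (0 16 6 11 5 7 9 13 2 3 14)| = 8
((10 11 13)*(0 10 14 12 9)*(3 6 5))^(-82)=((0 10 11 13 14 12 9)(3 6 5))^(-82)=(0 11 14 9 10 13 12)(3 5 6)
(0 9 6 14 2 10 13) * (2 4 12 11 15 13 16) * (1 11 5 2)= [9, 11, 10, 3, 12, 2, 14, 7, 8, 6, 16, 15, 5, 0, 4, 13, 1]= (0 9 6 14 4 12 5 2 10 16 1 11 15 13)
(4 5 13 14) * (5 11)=(4 11 5 13 14)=[0, 1, 2, 3, 11, 13, 6, 7, 8, 9, 10, 5, 12, 14, 4]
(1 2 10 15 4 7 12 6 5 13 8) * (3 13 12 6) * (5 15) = (1 2 10 5 12 3 13 8)(4 7 6 15) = [0, 2, 10, 13, 7, 12, 15, 6, 1, 9, 5, 11, 3, 8, 14, 4]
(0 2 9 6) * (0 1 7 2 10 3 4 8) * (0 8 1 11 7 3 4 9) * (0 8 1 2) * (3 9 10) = (0 3 10 4 2 8 1 9 6 11 7) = [3, 9, 8, 10, 2, 5, 11, 0, 1, 6, 4, 7]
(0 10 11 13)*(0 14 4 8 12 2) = (0 10 11 13 14 4 8 12 2) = [10, 1, 0, 3, 8, 5, 6, 7, 12, 9, 11, 13, 2, 14, 4]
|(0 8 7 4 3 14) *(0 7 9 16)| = 4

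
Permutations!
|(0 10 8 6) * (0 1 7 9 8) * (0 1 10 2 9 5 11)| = |(0 2 9 8 6 10 1 7 5 11)| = 10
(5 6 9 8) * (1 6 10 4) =(1 6 9 8 5 10 4) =[0, 6, 2, 3, 1, 10, 9, 7, 5, 8, 4]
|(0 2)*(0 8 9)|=|(0 2 8 9)|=4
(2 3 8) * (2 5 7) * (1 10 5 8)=(1 10 5 7 2 3)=[0, 10, 3, 1, 4, 7, 6, 2, 8, 9, 5]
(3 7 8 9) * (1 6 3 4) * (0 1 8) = (0 1 6 3 7)(4 8 9) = [1, 6, 2, 7, 8, 5, 3, 0, 9, 4]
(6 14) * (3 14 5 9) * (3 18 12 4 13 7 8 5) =(3 14 6)(4 13 7 8 5 9 18 12) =[0, 1, 2, 14, 13, 9, 3, 8, 5, 18, 10, 11, 4, 7, 6, 15, 16, 17, 12]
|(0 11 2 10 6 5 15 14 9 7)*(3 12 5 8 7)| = 42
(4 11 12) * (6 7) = (4 11 12)(6 7) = [0, 1, 2, 3, 11, 5, 7, 6, 8, 9, 10, 12, 4]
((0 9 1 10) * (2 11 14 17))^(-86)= ((0 9 1 10)(2 11 14 17))^(-86)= (0 1)(2 14)(9 10)(11 17)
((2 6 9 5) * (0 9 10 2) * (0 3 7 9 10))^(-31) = (0 10 2 6)(3 7 9 5)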